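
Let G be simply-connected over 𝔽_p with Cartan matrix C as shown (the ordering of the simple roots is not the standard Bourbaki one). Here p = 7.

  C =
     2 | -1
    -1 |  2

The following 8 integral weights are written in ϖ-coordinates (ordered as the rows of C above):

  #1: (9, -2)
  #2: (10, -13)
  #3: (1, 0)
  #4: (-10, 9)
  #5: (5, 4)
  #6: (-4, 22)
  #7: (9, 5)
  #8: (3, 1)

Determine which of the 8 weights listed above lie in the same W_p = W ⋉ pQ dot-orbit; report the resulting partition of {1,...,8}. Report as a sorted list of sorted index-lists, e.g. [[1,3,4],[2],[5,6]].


A_2 Cartan matrix, 2 simple roots permuted; ρ=(1,1).

W_7-reps of the 8 weights in Ā_7 (same 2-coord order as C):

  λ_1 → (4, 2)
  λ_2 → (4, 2)
  λ_3 → (2, 1)
  λ_4 → (4, 2)
  λ_5 → (2, 1)
  λ_6 → (2, 1)
  λ_7 → (2, 1)
  λ_8 → (4, 2)

These 8 weights hit 2 W_7-dot-orbits; sizes (4, 4):

[[1, 2, 4, 8], [3, 5, 6, 7]]


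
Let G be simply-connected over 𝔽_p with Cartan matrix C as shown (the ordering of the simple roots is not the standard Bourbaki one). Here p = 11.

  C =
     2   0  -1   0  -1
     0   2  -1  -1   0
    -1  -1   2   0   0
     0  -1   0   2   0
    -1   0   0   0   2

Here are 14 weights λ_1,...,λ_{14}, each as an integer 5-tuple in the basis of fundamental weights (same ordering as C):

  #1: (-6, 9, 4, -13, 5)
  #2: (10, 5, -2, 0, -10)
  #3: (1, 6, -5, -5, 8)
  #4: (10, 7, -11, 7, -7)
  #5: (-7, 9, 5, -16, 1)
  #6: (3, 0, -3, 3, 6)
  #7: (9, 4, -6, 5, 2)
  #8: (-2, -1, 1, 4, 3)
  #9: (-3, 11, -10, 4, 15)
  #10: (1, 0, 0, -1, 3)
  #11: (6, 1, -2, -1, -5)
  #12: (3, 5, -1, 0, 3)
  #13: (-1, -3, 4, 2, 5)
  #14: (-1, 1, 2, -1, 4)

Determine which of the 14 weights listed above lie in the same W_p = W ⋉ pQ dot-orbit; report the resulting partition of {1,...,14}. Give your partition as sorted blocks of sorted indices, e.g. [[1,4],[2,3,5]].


C ↔ A_5 under row/col permutation; |W(A_5)| = 720.

Ā_11 reps of the 14 weights (A_5, coords as presented):

  1: (1, 0, 1, 5, 3)
  2: (1, 0, 1, 5, 3)
  3: (2, 1, 1, 0, 4)
  4: (0, 2, 3, 0, 5)
  5: (1, 0, 1, 5, 3)
  6: (2, 1, 1, 0, 4)
  7: (0, 2, 3, 0, 5)
  8: (1, 0, 1, 5, 3)
  9: (0, 2, 3, 0, 5)
  10: (2, 1, 1, 0, 4)
  11: (2, 1, 1, 0, 4)
  12: (4, 3, 0, 3, 0)
  13: (0, 2, 3, 0, 5)
  14: (0, 2, 3, 0, 5)

These 14 weights hit 4 W_11-dot-orbits; sizes (4, 4, 5, 1):

[[1, 2, 5, 8], [3, 6, 10, 11], [4, 7, 9, 13, 14], [12]]


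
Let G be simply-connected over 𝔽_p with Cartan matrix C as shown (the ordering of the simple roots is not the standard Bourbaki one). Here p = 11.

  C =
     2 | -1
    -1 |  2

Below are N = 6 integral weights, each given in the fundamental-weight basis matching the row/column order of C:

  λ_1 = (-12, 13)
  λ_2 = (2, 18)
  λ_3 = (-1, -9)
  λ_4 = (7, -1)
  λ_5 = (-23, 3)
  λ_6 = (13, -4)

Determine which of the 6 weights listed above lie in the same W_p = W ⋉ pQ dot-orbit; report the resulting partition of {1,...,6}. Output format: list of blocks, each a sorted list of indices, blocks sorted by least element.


A_2 Cartan matrix, 2 simple roots permuted; ρ=(1,1).

W_11-reps of the 6 weights in Ā_11 (same 2-coord order as C):

    [1] (8, 0)
    [2] (8, 0)
    [3] (8, 0)
    [4] (8, 0)
    [5] (7, 0)
    [6] (8, 0)

Linkage partition of the 6 weights (2 classes, p=11):

[[1, 2, 3, 4, 6], [5]]


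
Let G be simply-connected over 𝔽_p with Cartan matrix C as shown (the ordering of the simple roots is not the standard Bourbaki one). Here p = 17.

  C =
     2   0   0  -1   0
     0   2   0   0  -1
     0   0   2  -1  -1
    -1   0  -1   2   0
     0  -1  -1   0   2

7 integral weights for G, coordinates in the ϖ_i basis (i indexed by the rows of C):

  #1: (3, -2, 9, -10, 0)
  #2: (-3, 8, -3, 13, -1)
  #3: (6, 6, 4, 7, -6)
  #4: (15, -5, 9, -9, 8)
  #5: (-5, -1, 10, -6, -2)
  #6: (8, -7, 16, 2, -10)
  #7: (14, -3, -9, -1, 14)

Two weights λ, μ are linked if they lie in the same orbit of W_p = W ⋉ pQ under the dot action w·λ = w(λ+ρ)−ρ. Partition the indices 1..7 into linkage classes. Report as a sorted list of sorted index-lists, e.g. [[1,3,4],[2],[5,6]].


A_5 Cartan matrix, 5 simple roots permuted; ρ=(1,1,1,1,1).

W_17-reps of the 7 weights in Ā_17 (same 5-coord order as C):

    λ_1+ρ ↦ (5, 1, 1, 4, 0)
    λ_2+ρ ↦ (2, 3, 0, 8, 2)
    λ_3+ρ ↦ (2, 3, 0, 8, 2)
    λ_4+ρ ↦ (2, 5, 1, 6, 1)
    λ_5+ρ ↦ (5, 1, 1, 4, 0)
    λ_6+ρ ↦ (3, 3, 2, 0, 3)
    λ_7+ρ ↦ (2, 3, 0, 8, 2)

The 7 indices split into 4 linkage classes (same alcove rep ⇔ same W_17-dot-orbit):

[[1, 5], [2, 3, 7], [4], [6]]


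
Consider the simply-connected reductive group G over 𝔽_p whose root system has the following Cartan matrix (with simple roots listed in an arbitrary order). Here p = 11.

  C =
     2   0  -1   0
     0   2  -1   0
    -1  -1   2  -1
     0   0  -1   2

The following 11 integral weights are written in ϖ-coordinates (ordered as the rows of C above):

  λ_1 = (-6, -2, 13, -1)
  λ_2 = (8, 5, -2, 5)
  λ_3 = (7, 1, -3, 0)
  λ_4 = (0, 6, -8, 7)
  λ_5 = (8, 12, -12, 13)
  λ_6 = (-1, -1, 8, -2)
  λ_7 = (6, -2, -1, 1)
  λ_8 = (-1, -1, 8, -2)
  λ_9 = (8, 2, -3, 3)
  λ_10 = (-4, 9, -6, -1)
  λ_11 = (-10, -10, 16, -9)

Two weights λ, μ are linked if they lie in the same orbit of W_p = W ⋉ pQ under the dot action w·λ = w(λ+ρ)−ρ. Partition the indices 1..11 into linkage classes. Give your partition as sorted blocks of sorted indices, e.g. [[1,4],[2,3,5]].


Type D_4, rank 4, |W|=192; reorder rows/cols to standard.

Ā_11 reps of the 11 weights (D_4, coords as presented):

  λ_1 → (0, 0, 2, 1)
  λ_2 → (0, 3, 2, 3)
  λ_3 → (6, 0, 1, 1)
  λ_4 → (6, 0, 1, 1)
  λ_5 → (0, 0, 2, 1)
  λ_6 → (0, 0, 2, 1)
  λ_7 → (6, 0, 1, 1)
  λ_8 → (0, 0, 2, 1)
  λ_9 → (6, 0, 1, 1)
  λ_10 → (0, 3, 2, 3)
  λ_11 → (0, 0, 2, 1)

Linkage partition of the 11 weights (3 classes, p=11):

[[1, 5, 6, 8, 11], [2, 10], [3, 4, 7, 9]]


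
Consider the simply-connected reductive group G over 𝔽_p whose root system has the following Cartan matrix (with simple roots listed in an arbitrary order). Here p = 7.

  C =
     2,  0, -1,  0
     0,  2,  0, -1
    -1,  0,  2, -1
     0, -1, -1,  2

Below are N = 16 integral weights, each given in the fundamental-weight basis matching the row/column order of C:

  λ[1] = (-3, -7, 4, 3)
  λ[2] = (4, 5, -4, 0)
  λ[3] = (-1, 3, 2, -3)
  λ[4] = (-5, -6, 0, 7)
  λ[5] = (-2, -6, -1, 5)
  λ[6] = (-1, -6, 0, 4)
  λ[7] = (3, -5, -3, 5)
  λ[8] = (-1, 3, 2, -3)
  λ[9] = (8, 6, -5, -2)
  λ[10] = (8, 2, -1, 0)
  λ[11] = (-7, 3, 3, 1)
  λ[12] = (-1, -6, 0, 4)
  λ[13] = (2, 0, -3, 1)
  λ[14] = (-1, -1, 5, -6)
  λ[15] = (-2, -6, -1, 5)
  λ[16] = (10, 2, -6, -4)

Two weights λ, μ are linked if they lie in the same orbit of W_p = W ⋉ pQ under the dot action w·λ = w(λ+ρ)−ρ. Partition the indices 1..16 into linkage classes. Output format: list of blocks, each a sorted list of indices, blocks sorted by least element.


Type A_4, rank 4, |W|=120; reorder rows/cols to standard.

W_7-reps of the 16 weights in Ā_7 (same 4-coord order as C):

  [1] (0, 2, 1, 2);  [2] (0, 2, 1, 2);  [3] (0, 2, 1, 2);  [4] (1, 3, 2, 0);  [5] (0, 5, 1, 0);  [6] (0, 5, 1, 0);  [7] (1, 3, 2, 0);  [8] (0, 2, 1, 2);  [9] (0, 2, 1, 2);  [10] (1, 1, 2, 0);  [11] (1, 1, 2, 0);  [12] (0, 5, 1, 0);  [13] (1, 1, 2, 0);  [14] (0, 5, 1, 0);  [15] (0, 5, 1, 0);  [16] (1, 1, 2, 0)

Partition of {1..16} into 4 W_7-dot-orbits:

[[1, 2, 3, 8, 9], [4, 7], [5, 6, 12, 14, 15], [10, 11, 13, 16]]


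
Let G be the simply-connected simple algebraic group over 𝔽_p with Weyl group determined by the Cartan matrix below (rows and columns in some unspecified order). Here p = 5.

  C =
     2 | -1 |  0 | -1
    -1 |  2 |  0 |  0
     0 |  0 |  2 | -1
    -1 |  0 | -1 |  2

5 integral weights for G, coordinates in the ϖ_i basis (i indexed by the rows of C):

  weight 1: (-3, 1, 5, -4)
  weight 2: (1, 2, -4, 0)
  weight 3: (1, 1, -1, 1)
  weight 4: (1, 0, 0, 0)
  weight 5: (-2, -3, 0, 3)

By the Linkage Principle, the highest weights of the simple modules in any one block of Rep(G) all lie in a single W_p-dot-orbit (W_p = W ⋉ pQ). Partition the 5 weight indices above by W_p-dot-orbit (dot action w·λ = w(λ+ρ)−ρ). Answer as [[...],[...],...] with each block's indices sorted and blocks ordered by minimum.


Cartan matrix: type A_4 (|W|=120); un-permuting the 4 rows.

W_5-reps of the 5 weights in Ā_5 (same 4-coord order as C):

  [1] (0, 2, 0, 2) · [2] (0, 2, 0, 2) · [3] (2, 1, 1, 1) · [4] (2, 1, 1, 1) · [5] (2, 1, 1, 1)

The 5 indices split into 2 linkage classes (same alcove rep ⇔ same W_5-dot-orbit):

[[1, 2], [3, 4, 5]]


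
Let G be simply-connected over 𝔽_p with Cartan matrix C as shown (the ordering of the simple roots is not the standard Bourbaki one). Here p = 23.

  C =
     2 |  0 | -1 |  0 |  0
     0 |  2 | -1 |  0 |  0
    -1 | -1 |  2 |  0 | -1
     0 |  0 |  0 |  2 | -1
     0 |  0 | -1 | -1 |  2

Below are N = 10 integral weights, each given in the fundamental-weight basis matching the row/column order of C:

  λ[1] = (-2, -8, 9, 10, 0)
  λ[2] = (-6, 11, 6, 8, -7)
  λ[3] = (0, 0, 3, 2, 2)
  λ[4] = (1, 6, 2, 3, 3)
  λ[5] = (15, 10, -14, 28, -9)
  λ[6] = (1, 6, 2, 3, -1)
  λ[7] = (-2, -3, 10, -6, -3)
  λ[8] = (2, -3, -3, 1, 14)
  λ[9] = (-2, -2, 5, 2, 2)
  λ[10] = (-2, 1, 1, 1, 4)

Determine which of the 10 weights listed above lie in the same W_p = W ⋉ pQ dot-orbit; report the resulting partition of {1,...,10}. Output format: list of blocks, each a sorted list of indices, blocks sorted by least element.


D_5 Cartan matrix, 5 simple roots permuted; ρ=(1,1,1,1,1).

Alcove-folded reps (p=23, 10 weights, presented ϖ-order):

    λ_1+ρ ↦ (1, 7, 1, 10, 1)
    λ_2+ρ ↦ (1, 8, 4, 3, 1)
    λ_3+ρ ↦ (1, 1, 4, 3, 3)
    λ_4+ρ ↦ (2, 7, 3, 4, 0)
    λ_5+ρ ↦ (1, 2, 1, 2, 5)
    λ_6+ρ ↦ (2, 7, 3, 4, 0)
    λ_7+ρ ↦ (1, 2, 1, 2, 5)
    λ_8+ρ ↦ (1, 2, 1, 2, 5)
    λ_9+ρ ↦ (1, 1, 4, 3, 3)
    λ_10+ρ ↦ (1, 2, 1, 2, 5)

These 10 weights hit 5 W_23-dot-orbits; sizes (1, 1, 2, 2, 4):

[[1], [2], [3, 9], [4, 6], [5, 7, 8, 10]]


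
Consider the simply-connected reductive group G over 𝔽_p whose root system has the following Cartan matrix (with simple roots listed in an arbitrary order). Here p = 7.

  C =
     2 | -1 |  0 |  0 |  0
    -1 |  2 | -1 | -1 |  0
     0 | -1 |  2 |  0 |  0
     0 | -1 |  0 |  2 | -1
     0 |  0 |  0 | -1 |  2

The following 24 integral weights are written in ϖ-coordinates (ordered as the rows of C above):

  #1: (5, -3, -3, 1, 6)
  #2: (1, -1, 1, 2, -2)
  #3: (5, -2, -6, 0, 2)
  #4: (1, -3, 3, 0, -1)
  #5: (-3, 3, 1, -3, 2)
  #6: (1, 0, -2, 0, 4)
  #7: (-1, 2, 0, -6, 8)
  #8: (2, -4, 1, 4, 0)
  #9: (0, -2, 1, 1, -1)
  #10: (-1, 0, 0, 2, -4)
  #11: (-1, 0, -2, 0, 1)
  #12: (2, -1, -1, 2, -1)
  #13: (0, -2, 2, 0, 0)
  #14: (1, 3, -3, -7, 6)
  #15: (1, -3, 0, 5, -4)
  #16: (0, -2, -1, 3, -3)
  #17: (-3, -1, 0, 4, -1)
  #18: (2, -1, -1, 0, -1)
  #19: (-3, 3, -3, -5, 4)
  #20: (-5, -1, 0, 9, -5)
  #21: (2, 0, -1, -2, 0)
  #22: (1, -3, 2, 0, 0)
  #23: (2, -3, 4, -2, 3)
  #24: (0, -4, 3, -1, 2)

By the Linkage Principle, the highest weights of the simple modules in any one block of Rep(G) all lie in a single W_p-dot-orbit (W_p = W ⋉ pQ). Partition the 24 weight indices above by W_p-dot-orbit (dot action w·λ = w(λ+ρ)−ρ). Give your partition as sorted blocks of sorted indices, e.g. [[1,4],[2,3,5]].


Dynkin diagram of C (from the 8 off-diagonal −1 entries): D_5.

Ā_7 reps of the 24 weights (D_5, coords as presented):

    λ_1+ρ ↦ (2, 0, 2, 0, 1)
    λ_2+ρ ↦ (2, 0, 2, 0, 1)
    λ_3+ρ ↦ (0, 0, 1, 1, 2)
    λ_4+ρ ↦ (0, 1, 2, 0, 1)
    λ_5+ρ ↦ (2, 0, 2, 0, 1)
    λ_6+ρ ↦ (0, 1, 1, 0, 3)
    λ_7+ρ ↦ (0, 0, 1, 1, 2)
    λ_8+ρ ↦ (0, 1, 1, 1, 0)
    λ_9+ρ ↦ (0, 1, 1, 1, 0)
    λ_10+ρ ↦ (0, 1, 1, 0, 3)
    λ_11+ρ ↦ (0, 0, 1, 1, 2)
    λ_12+ρ ↦ (3, 0, 0, 1, 0)
    λ_13+ρ ↦ (0, 1, 2, 0, 1)
    λ_14+ρ ↦ (2, 0, 2, 0, 1)
    λ_15+ρ ↦ (0, 1, 1, 0, 3)
    λ_16+ρ ↦ (0, 0, 1, 1, 2)
    λ_17+ρ ↦ (0, 1, 1, 1, 0)
    λ_18+ρ ↦ (3, 0, 0, 1, 0)
    λ_19+ρ ↦ (2, 0, 2, 0, 1)
    λ_20+ρ ↦ (3, 0, 0, 1, 0)
    λ_21+ρ ↦ (3, 0, 0, 1, 0)
    λ_22+ρ ↦ (0, 1, 1, 1, 0)
    λ_23+ρ ↦ (0, 1, 2, 0, 1)
    λ_24+ρ ↦ (0, 1, 1, 1, 0)

Linkage partition of the 24 weights (6 classes, p=7):

[[1, 2, 5, 14, 19], [3, 7, 11, 16], [4, 13, 23], [6, 10, 15], [8, 9, 17, 22, 24], [12, 18, 20, 21]]


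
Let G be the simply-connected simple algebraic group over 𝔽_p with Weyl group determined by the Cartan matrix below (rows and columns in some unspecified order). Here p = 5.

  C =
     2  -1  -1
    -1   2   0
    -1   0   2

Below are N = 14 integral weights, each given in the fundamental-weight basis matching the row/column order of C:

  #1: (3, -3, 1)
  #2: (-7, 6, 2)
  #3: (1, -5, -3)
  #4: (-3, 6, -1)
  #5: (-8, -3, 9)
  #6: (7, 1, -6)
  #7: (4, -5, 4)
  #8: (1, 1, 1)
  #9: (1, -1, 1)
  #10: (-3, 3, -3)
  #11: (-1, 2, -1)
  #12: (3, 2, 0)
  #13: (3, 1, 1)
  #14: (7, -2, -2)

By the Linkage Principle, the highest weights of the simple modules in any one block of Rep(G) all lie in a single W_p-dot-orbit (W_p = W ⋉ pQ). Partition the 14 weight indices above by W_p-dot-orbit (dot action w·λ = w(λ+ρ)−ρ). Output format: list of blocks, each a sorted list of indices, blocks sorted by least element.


Root system A_3: the 3×3 matrix C matches after relabeling.

Folding the 14 weights λ_j+ρ into Ā_5 (reps in the given 3-coord order):

  1: (2, 1, 1)
  2: (2, 1, 1)
  3: (2, 0, 2)
  4: (0, 3, 0)
  5: (2, 0, 2)
  6: (0, 3, 0)
  7: (0, 1, 0)
  8: (2, 1, 1)
  9: (2, 0, 2)
  10: (2, 0, 2)
  11: (0, 3, 0)
  12: (2, 0, 2)
  13: (2, 1, 1)
  14: (2, 1, 1)

Grouping the 14 weights by Ā_5-representative: 4 linkage classes.

[[1, 2, 8, 13, 14], [3, 5, 9, 10, 12], [4, 6, 11], [7]]


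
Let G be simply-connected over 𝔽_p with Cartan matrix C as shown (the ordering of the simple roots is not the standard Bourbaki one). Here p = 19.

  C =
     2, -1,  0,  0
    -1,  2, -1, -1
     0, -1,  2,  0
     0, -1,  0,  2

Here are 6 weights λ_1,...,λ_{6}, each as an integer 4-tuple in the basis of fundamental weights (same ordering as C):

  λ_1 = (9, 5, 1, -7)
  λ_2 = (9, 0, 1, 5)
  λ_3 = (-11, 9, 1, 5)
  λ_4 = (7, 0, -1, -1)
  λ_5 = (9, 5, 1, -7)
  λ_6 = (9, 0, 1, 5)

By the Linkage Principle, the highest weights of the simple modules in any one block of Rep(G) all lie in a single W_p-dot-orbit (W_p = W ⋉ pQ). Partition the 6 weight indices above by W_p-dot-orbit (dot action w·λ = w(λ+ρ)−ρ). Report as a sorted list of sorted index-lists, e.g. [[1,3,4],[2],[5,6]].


C ↔ D_4 under row/col permutation; |W(D_4)| = 192.

Alcove-folded reps (p=19, 6 weights, presented ϖ-order):

  λ_1 → (10, 0, 2, 6);  λ_2 → (10, 0, 2, 6);  λ_3 → (10, 0, 2, 6);  λ_4 → (8, 1, 0, 0);  λ_5 → (10, 0, 2, 6);  λ_6 → (10, 0, 2, 6)

Partition of {1..6} into 2 W_19-dot-orbits:

[[1, 2, 3, 5, 6], [4]]


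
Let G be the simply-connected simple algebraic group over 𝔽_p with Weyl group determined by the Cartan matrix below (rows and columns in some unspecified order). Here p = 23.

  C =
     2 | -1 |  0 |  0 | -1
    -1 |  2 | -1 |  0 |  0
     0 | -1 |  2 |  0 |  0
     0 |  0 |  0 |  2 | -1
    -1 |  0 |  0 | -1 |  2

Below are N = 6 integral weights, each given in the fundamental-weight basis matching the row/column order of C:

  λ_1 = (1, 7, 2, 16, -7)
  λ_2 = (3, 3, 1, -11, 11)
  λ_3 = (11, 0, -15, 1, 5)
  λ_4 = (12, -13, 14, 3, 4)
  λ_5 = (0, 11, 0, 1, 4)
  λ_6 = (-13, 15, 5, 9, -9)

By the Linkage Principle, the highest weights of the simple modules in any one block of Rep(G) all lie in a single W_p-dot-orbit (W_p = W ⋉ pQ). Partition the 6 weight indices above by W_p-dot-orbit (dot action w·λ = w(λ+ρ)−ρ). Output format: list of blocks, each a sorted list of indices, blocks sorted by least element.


Type A_5, rank 5, |W|=720; reorder rows/cols to standard.

λ_j+ρ reflected into Ā_23 (⟨·,θ^∨⟩≤23); 5-tuples as given:

  λ_1 → (4, 4, 2, 10, 2);  λ_2 → (4, 4, 2, 10, 2);  λ_3 → (1, 12, 1, 2, 5);  λ_4 → (1, 12, 1, 2, 5);  λ_5 → (1, 12, 1, 2, 5);  λ_6 → (4, 4, 2, 10, 2)

2 distinct reps among the 6 weights ⇒ 2 W_23-linkage classes:

[[1, 2, 6], [3, 4, 5]]


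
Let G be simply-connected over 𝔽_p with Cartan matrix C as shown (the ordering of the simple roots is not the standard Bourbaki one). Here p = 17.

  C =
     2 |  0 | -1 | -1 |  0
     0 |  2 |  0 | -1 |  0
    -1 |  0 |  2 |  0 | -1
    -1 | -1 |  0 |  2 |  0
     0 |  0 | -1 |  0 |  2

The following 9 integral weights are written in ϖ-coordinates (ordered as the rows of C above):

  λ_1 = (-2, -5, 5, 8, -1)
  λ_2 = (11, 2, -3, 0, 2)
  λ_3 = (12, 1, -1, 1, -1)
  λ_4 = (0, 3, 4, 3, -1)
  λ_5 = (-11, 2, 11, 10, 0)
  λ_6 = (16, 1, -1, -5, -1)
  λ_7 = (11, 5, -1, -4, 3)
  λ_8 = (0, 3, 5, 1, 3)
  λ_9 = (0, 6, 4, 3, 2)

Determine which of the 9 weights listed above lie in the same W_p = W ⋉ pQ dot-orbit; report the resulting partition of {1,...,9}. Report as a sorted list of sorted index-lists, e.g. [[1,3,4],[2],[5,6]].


A_5 Cartan matrix, 5 simple roots permuted; ρ=(1,1,1,1,1).

λ_j+ρ reflected into Ā_17 (⟨·,θ^∨⟩≤17); 5-tuples as given:

  1: (1, 4, 5, 4, 0);  2: (10, 3, 2, 1, 1);  3: (13, 2, 0, 2, 0);  4: (1, 4, 5, 4, 0);  5: (10, 3, 2, 1, 1);  6: (13, 2, 0, 2, 0);  7: (9, 1, 0, 3, 2);  8: (1, 4, 6, 2, 4);  9: (1, 4, 5, 4, 0)

5 distinct reps among the 9 weights ⇒ 5 W_17-linkage classes:

[[1, 4, 9], [2, 5], [3, 6], [7], [8]]


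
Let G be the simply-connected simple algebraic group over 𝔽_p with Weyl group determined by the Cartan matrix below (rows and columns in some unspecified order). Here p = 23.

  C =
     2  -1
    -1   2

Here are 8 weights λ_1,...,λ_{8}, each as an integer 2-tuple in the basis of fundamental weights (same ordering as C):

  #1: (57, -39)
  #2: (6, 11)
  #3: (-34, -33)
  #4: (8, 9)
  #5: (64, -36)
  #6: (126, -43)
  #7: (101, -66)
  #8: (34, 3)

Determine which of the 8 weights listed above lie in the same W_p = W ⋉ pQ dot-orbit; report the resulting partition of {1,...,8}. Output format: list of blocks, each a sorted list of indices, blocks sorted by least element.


C ↔ A_2 under row/col permutation; |W(A_2)| = 6.

λ_j+ρ reflected into Ā_23 (⟨·,θ^∨⟩≤23); 2-tuples as given:

    λ_1+ρ ↦ (3, 12)
    λ_2+ρ ↦ (7, 12)
    λ_3+ρ ↦ (9, 10)
    λ_4+ρ ↦ (9, 10)
    λ_5+ρ ↦ (7, 12)
    λ_6+ρ ↦ (7, 12)
    λ_7+ρ ↦ (9, 10)
    λ_8+ρ ↦ (7, 12)

These 8 weights hit 3 W_23-dot-orbits; sizes (1, 4, 3):

[[1], [2, 5, 6, 8], [3, 4, 7]]


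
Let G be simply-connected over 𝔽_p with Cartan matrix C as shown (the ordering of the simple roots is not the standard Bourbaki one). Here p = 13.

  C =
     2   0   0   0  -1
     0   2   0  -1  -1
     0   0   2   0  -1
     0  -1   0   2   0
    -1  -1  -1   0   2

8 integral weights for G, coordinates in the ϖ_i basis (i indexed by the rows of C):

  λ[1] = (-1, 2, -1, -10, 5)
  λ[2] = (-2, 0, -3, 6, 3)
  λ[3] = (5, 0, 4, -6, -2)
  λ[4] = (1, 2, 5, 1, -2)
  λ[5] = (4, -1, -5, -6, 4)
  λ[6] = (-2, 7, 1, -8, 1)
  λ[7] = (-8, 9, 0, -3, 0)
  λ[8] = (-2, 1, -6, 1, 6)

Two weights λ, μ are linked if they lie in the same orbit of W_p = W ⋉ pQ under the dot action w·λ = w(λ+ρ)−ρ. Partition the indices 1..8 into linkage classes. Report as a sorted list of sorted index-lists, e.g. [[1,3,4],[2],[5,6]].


Dynkin diagram of C (from the 8 off-diagonal −1 entries): D_5.

Ā_13 reps of the 8 weights (D_5, coords as presented):

  λ_1+ρ ↦ (0, 4, 0, 3, 0)
  λ_2+ρ ↦ (1, 0, 2, 7, 1)
  λ_3+ρ ↦ (1, 1, 0, 0, 4)
  λ_4+ρ ↦ (1, 1, 5, 2, 1)
  λ_5+ρ ↦ (1, 1, 0, 0, 4)
  λ_6+ρ ↦ (1, 0, 2, 7, 1)
  λ_7+ρ ↦ (1, 1, 5, 2, 1)
  λ_8+ρ ↦ (1, 1, 5, 2, 1)

4 distinct reps among the 8 weights ⇒ 4 W_13-linkage classes:

[[1], [2, 6], [3, 5], [4, 7, 8]]


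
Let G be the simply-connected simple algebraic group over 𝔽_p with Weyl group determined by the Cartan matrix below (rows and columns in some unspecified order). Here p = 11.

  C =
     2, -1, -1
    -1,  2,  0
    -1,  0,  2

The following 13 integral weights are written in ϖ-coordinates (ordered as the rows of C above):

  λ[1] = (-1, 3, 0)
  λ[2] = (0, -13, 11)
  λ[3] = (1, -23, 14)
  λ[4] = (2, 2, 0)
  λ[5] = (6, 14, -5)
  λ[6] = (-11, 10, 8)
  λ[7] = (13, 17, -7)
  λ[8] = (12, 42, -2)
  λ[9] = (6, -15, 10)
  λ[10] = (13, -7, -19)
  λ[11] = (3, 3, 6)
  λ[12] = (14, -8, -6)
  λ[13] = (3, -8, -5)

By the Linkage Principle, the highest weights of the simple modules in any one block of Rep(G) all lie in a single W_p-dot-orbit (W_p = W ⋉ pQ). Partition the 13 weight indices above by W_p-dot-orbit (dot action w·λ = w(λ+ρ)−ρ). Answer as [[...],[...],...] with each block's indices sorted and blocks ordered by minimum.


Root system A_3: the 3×3 matrix C matches after relabeling.

Each λ_j+ρ reduced to Ā_11; 3-tuples below use C's row order:

    λ_1 → (0, 4, 1)
    λ_2 → (9, 1, 1)
    λ_3 → (0, 5, 2)
    λ_4 → (3, 3, 1)
    λ_5 → (4, 0, 3)
    λ_6 → (9, 1, 1)
    λ_7 → (3, 3, 1)
    λ_8 → (9, 1, 1)
    λ_9 → (4, 0, 3)
    λ_10 → (3, 3, 1)
    λ_11 → (4, 0, 3)
    λ_12 → (3, 3, 1)
    λ_13 → (4, 0, 3)

These 13 weights hit 5 W_11-dot-orbits; sizes (1, 3, 1, 4, 4):

[[1], [2, 6, 8], [3], [4, 7, 10, 12], [5, 9, 11, 13]]


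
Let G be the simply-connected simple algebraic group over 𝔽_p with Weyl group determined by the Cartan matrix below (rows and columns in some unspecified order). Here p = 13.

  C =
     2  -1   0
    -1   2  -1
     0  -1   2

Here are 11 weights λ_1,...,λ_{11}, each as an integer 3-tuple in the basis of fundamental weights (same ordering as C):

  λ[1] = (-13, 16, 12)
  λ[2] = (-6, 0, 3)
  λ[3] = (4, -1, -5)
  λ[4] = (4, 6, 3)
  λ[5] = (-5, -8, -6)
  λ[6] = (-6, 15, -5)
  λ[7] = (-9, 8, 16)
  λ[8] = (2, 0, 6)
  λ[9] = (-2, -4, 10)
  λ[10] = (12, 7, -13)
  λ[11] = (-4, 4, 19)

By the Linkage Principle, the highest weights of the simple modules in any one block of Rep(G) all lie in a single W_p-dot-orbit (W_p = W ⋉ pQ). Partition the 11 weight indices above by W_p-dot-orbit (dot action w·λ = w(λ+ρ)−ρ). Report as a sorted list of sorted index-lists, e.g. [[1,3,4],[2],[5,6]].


Dynkin diagram of C (from the 4 off-diagonal −1 entries): A_3.

W_13-reps of the 11 weights in Ā_13 (same 3-coord order as C):

  [1] (1, 4, 0);  [2] (1, 4, 0);  [3] (1, 4, 0);  [4] (2, 7, 1);  [5] (2, 7, 1);  [6] (2, 7, 1);  [7] (1, 4, 0);  [8] (3, 1, 7);  [9] (3, 1, 7);  [10] (1, 4, 0);  [11] (2, 7, 1)

These 11 weights hit 3 W_13-dot-orbits; sizes (5, 4, 2):

[[1, 2, 3, 7, 10], [4, 5, 6, 11], [8, 9]]


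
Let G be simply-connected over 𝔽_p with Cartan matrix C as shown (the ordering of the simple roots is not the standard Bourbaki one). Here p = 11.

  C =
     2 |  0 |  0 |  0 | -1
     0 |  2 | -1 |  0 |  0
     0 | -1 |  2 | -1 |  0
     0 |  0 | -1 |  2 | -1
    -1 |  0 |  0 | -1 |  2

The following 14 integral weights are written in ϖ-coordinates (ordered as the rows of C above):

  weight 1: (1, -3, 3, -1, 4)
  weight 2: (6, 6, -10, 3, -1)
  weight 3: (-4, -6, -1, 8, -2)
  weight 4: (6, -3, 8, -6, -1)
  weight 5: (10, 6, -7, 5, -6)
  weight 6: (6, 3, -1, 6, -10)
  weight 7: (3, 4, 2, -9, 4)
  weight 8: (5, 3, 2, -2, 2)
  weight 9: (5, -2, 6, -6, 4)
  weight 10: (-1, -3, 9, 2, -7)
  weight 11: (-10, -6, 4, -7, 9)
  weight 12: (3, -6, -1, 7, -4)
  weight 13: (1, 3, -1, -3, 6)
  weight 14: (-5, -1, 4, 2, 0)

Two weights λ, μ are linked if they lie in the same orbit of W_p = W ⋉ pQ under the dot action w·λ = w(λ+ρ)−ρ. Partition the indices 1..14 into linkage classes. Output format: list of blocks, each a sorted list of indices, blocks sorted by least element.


Root system A_5: the 5×5 matrix C matches after relabeling.

Each λ_j+ρ reduced to Ā_11; 5-tuples below use C's row order:

    λ_1+ρ ↦ (2, 2, 2, 0, 5)
    λ_2+ρ ↦ (2, 2, 2, 0, 5)
    λ_3+ρ ↦ (1, 0, 5, 0, 3)
    λ_4+ρ ↦ (2, 2, 2, 0, 5)
    λ_5+ρ ↦ (4, 1, 0, 5, 0)
    λ_6+ρ ↦ (2, 2, 2, 0, 5)
    λ_7+ρ ↦ (1, 0, 5, 0, 3)
    λ_8+ρ ↦ (2, 0, 2, 1, 2)
    λ_9+ρ ↦ (4, 1, 0, 5, 0)
    λ_10+ρ ↦ (1, 0, 5, 0, 3)
    λ_11+ρ ↦ (4, 1, 0, 5, 0)
    λ_12+ρ ↦ (1, 0, 5, 0, 3)
    λ_13+ρ ↦ (2, 2, 2, 0, 5)
    λ_14+ρ ↦ (1, 0, 5, 0, 3)

The 14 indices split into 4 linkage classes (same alcove rep ⇔ same W_11-dot-orbit):

[[1, 2, 4, 6, 13], [3, 7, 10, 12, 14], [5, 9, 11], [8]]


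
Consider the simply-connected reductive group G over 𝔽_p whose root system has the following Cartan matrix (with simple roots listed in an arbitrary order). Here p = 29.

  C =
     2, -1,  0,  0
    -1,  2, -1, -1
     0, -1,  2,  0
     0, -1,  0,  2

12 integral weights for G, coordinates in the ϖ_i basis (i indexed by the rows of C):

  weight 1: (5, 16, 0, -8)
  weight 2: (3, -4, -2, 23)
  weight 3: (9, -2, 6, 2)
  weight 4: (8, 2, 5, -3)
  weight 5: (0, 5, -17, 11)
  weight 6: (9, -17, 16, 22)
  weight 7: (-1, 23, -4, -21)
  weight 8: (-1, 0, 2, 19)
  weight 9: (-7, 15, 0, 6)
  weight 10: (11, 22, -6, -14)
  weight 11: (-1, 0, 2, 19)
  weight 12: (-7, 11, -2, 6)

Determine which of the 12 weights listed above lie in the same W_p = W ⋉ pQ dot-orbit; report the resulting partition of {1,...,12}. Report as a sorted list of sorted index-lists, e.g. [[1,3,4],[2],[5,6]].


Type D_4, rank 4, |W|=192; reorder rows/cols to standard.

Folding the 12 weights λ_j+ρ into Ā_29 (reps in the given 4-coord order):

  λ_1 → (6, 5, 1, 7);  λ_2 → (0, 1, 3, 20);  λ_3 → (9, 1, 6, 2);  λ_4 → (9, 1, 6, 2);  λ_5 → (9, 1, 6, 2);  λ_6 → (6, 5, 1, 7);  λ_7 → (0, 1, 3, 20);  λ_8 → (0, 1, 3, 20);  λ_9 → (6, 5, 1, 7);  λ_10 → (6, 5, 1, 7);  λ_11 → (0, 1, 3, 20);  λ_12 → (6, 5, 1, 7)

These 12 weights hit 3 W_29-dot-orbits; sizes (5, 4, 3):

[[1, 6, 9, 10, 12], [2, 7, 8, 11], [3, 4, 5]]


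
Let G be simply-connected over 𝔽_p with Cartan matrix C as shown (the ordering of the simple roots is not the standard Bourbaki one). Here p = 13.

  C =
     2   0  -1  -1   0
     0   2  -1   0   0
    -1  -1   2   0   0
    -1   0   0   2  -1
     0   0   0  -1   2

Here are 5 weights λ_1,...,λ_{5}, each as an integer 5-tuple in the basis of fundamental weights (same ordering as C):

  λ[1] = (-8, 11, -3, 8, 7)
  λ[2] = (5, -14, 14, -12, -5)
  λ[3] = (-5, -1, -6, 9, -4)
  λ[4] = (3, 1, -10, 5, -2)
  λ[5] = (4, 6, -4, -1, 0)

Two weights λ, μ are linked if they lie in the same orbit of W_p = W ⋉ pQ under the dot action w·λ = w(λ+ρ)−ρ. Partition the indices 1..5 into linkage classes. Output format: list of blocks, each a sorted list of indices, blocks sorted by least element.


Dynkin diagram of C (from the 8 off-diagonal −1 entries): A_5.

Ā_13 reps of the 5 weights (A_5, coords as presented):

  [1] (2, 4, 3, 0, 1) · [2] (3, 2, 2, 0, 2) · [3] (2, 4, 3, 0, 1) · [4] (2, 4, 3, 0, 1) · [5] (2, 4, 3, 0, 1)

Partition of {1..5} into 2 W_13-dot-orbits:

[[1, 3, 4, 5], [2]]


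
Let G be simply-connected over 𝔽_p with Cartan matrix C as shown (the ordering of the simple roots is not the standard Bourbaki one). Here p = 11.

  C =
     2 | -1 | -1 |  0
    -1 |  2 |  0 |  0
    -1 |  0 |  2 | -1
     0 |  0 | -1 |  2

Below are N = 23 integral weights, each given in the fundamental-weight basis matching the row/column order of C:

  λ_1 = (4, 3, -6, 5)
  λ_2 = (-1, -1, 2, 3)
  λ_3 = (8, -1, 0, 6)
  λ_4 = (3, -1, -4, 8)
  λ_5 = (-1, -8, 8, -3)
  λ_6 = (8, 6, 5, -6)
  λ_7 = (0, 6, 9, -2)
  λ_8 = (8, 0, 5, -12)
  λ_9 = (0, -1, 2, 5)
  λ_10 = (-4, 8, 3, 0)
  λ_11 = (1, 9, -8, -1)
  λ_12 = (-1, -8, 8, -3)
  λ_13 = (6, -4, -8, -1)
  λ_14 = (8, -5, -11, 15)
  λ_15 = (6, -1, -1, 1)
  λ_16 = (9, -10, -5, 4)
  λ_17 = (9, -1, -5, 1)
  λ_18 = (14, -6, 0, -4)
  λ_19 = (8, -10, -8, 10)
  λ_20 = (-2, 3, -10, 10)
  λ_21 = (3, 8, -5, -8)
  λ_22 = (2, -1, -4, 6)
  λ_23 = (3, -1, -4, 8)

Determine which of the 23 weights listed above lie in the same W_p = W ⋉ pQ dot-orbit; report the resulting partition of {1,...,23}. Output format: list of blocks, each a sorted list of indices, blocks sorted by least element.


C ↔ A_4 under row/col permutation; |W(A_4)| = 120.

W_11-reps of the 23 weights in Ā_11 (same 4-coord order as C):

    λ_1+ρ ↦ (0, 4, 5, 1)
    λ_2+ρ ↦ (0, 0, 3, 4)
    λ_3+ρ ↦ (3, 6, 1, 1)
    λ_4+ρ ↦ (1, 0, 3, 6)
    λ_5+ρ ↦ (7, 0, 0, 2)
    λ_6+ρ ↦ (0, 4, 5, 1)
    λ_7+ρ ↦ (1, 0, 3, 6)
    λ_8+ρ ↦ (0, 4, 5, 1)
    λ_9+ρ ↦ (1, 0, 3, 6)
    λ_10+ρ ↦ (3, 6, 1, 1)
    λ_11+ρ ↦ (0, 4, 5, 1)
    λ_12+ρ ↦ (7, 0, 0, 2)
    λ_13+ρ ↦ (0, 0, 3, 4)
    λ_14+ρ ↦ (0, 4, 5, 1)
    λ_15+ρ ↦ (7, 0, 0, 2)
    λ_16+ρ ↦ (3, 6, 1, 1)
    λ_17+ρ ↦ (6, 0, 2, 2)
    λ_18+ρ ↦ (6, 0, 2, 2)
    λ_19+ρ ↦ (7, 0, 0, 2)
    λ_20+ρ ↦ (3, 6, 1, 1)
    λ_21+ρ ↦ (7, 0, 0, 2)
    λ_22+ρ ↦ (0, 0, 3, 4)
    λ_23+ρ ↦ (1, 0, 3, 6)

Linkage partition of the 23 weights (6 classes, p=11):

[[1, 6, 8, 11, 14], [2, 13, 22], [3, 10, 16, 20], [4, 7, 9, 23], [5, 12, 15, 19, 21], [17, 18]]


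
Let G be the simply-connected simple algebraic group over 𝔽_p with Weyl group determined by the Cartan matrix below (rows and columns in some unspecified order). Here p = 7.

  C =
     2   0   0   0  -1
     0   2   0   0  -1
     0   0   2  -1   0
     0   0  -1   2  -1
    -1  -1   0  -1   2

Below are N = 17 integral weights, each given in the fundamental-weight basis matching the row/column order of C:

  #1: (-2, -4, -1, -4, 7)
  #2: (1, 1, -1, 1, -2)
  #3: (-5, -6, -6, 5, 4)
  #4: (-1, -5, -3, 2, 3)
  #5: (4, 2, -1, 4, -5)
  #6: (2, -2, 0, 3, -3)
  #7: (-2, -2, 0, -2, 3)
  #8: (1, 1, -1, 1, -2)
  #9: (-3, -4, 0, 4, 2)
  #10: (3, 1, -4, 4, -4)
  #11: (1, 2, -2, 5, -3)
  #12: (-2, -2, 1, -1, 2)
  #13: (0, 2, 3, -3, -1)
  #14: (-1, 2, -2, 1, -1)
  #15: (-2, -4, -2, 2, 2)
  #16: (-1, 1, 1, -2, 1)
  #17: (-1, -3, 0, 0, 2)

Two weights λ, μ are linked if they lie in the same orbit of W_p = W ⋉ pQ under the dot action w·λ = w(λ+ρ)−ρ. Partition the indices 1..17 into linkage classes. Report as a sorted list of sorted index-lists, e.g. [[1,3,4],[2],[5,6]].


D_5 Cartan matrix, 5 simple roots permuted; ρ=(1,1,1,1,1).

Folding the 17 weights λ_j+ρ into Ā_7 (reps in the given 5-coord order):

  λ_1 → (0, 2, 1, 1, 1)
  λ_2 → (1, 1, 0, 1, 1)
  λ_3 → (0, 1, 1, 1, 0)
  λ_4 → (0, 4, 2, 0, 0)
  λ_5 → (1, 1, 2, 0, 1)
  λ_6 → (0, 2, 1, 1, 1)
  λ_7 → (1, 1, 0, 1, 1)
  λ_8 → (1, 1, 0, 1, 1)
  λ_9 → (0, 1, 1, 1, 0)
  λ_10 → (1, 1, 2, 0, 1)
  λ_11 → (0, 1, 1, 1, 0)
  λ_12 → (1, 1, 2, 0, 1)
  λ_13 → (1, 1, 2, 0, 1)
  λ_14 → (0, 3, 1, 1, 0)
  λ_15 → (0, 2, 1, 1, 1)
  λ_16 → (0, 2, 1, 1, 1)
  λ_17 → (0, 2, 1, 1, 1)

Linkage partition of the 17 weights (6 classes, p=7):

[[1, 6, 15, 16, 17], [2, 7, 8], [3, 9, 11], [4], [5, 10, 12, 13], [14]]


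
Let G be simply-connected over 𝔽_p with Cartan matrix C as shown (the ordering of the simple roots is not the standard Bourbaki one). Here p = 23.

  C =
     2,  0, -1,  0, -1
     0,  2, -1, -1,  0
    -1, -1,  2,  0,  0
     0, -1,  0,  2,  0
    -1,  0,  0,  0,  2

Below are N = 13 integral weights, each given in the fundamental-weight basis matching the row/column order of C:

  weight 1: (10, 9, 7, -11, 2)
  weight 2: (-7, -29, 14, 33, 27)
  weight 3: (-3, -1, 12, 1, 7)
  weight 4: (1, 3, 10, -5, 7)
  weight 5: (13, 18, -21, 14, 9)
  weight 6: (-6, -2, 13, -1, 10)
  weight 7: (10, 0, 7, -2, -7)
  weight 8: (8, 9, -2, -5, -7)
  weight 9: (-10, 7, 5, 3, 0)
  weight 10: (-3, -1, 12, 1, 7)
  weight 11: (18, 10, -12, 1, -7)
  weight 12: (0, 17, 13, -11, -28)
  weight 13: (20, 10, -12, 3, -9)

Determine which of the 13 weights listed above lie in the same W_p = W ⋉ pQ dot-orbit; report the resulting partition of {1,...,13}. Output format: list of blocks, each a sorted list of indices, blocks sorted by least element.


A_5 Cartan matrix, 5 simple roots permuted; ρ=(1,1,1,1,1).

Folding the 13 weights λ_j+ρ into Ā_23 (reps in the given 5-coord order):

    λ_1+ρ ↦ (5, 0, 8, 1, 6)
    λ_2+ρ ↦ (2, 5, 1, 4, 6)
    λ_3+ρ ↦ (2, 0, 11, 2, 6)
    λ_4+ρ ↦ (2, 0, 11, 2, 6)
    λ_5+ρ ↦ (5, 0, 8, 1, 6)
    λ_6+ρ ↦ (5, 0, 8, 1, 6)
    λ_7+ρ ↦ (5, 0, 8, 1, 6)
    λ_8+ρ ↦ (2, 5, 1, 4, 6)
    λ_9+ρ ↦ (2, 5, 1, 4, 6)
    λ_10+ρ ↦ (2, 0, 11, 2, 6)
    λ_11+ρ ↦ (2, 0, 11, 2, 6)
    λ_12+ρ ↦ (5, 0, 8, 1, 6)
    λ_13+ρ ↦ (2, 0, 11, 2, 6)

Partition of {1..13} into 3 W_23-dot-orbits:

[[1, 5, 6, 7, 12], [2, 8, 9], [3, 4, 10, 11, 13]]


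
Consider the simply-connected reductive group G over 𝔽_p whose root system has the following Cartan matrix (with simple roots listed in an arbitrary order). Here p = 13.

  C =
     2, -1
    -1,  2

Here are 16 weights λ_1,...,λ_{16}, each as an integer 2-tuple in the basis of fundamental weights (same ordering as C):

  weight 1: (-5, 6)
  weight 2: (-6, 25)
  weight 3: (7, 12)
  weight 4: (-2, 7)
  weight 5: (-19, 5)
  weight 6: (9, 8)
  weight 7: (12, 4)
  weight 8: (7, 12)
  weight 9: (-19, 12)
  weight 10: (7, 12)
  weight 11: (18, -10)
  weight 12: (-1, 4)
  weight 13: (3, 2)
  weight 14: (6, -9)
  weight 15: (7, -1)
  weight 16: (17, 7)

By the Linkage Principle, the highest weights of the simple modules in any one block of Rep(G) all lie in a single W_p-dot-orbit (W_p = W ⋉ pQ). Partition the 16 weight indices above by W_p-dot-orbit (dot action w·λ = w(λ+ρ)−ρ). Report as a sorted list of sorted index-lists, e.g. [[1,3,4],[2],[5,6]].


Type A_2, rank 2, |W|=6; reorder rows/cols to standard.

Each λ_j+ρ reduced to Ā_13; 2-tuples below use C's row order:

  [1] (4, 3);  [2] (8, 0);  [3] (0, 5);  [4] (1, 7);  [5] (1, 7);  [6] (4, 3);  [7] (8, 0);  [8] (0, 5);  [9] (8, 0);  [10] (0, 5);  [11] (4, 3);  [12] (0, 5);  [13] (4, 3);  [14] (1, 7);  [15] (8, 0);  [16] (0, 5)

These 16 weights hit 4 W_13-dot-orbits; sizes (4, 4, 5, 3):

[[1, 6, 11, 13], [2, 7, 9, 15], [3, 8, 10, 12, 16], [4, 5, 14]]


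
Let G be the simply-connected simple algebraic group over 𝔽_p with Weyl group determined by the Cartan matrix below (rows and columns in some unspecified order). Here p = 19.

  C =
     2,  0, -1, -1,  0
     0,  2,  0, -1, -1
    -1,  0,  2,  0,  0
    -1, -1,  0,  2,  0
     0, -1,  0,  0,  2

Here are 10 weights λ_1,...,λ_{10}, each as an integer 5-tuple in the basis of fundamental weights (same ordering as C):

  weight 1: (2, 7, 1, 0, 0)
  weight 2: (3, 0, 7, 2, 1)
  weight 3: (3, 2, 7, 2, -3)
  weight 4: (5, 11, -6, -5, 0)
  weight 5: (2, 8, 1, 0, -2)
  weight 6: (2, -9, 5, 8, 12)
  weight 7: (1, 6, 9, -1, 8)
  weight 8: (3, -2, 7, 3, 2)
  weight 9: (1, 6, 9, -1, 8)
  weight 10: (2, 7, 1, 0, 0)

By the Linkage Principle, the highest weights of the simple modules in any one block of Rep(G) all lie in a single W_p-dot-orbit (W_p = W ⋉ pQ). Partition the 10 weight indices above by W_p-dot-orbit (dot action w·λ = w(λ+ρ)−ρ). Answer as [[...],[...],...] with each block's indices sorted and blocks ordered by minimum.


Root system A_5: the 5×5 matrix C matches after relabeling.

Alcove-folded reps (p=19, 10 weights, presented ϖ-order):

  1: (3, 8, 2, 1, 1) · 2: (4, 1, 8, 3, 2) · 3: (4, 1, 8, 3, 2) · 4: (3, 8, 2, 1, 1) · 5: (3, 8, 2, 1, 1) · 6: (3, 8, 2, 1, 1) · 7: (2, 7, 1, 0, 0) · 8: (4, 1, 8, 3, 2) · 9: (2, 7, 1, 0, 0) · 10: (3, 8, 2, 1, 1)

3 distinct reps among the 10 weights ⇒ 3 W_19-linkage classes:

[[1, 4, 5, 6, 10], [2, 3, 8], [7, 9]]


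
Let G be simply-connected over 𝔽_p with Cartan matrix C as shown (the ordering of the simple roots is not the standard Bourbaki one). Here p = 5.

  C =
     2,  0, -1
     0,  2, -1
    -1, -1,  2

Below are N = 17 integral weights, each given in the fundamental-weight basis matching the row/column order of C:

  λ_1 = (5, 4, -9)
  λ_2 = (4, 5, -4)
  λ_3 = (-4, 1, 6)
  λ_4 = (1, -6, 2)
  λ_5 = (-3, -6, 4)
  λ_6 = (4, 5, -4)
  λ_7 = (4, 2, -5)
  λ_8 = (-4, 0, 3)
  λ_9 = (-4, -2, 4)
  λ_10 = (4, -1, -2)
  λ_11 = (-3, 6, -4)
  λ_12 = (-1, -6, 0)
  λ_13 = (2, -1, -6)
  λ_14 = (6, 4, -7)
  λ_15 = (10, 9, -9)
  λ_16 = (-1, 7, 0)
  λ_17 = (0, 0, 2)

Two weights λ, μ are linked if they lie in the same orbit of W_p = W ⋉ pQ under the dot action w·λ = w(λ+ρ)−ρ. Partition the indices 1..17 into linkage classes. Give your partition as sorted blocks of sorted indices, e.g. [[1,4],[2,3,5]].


C ↔ A_3 under row/col permutation; |W(A_3)| = 24.

Each λ_j+ρ reduced to Ā_5; 3-tuples below use C's row order:

  [1] (1, 0, 2);  [2] (1, 0, 2);  [3] (1, 2, 1);  [4] (0, 3, 2);  [5] (0, 3, 2);  [6] (1, 0, 2);  [7] (1, 1, 3);  [8] (3, 1, 1);  [9] (3, 1, 1);  [10] (4, 1, 0);  [11] (1, 0, 2);  [12] (4, 1, 0);  [13] (0, 3, 2);  [14] (1, 1, 3);  [15] (1, 0, 2);  [16] (1, 1, 3);  [17] (1, 1, 3)

Grouping the 17 weights by Ā_5-representative: 6 linkage classes.

[[1, 2, 6, 11, 15], [3], [4, 5, 13], [7, 14, 16, 17], [8, 9], [10, 12]]


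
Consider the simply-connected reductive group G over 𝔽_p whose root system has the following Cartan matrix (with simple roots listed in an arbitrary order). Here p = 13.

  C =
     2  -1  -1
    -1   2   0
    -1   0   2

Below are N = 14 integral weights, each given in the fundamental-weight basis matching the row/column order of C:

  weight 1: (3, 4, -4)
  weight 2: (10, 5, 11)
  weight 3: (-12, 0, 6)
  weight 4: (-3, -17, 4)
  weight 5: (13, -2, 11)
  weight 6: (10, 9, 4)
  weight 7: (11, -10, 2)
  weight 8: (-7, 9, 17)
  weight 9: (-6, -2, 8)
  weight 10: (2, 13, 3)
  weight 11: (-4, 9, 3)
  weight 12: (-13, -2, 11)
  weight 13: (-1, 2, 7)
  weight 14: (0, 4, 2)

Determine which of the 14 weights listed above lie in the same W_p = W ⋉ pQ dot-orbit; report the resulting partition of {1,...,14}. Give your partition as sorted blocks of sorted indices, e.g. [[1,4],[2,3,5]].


C ↔ A_3 under row/col permutation; |W(A_3)| = 24.

Each λ_j+ρ reduced to Ā_13; 3-tuples below use C's row order:

  [1] (1, 5, 3);  [2] (3, 7, 1);  [3] (3, 7, 1);  [4] (0, 3, 8);  [5] (0, 12, 1);  [6] (0, 3, 8);  [7] (3, 7, 1);  [8] (1, 5, 3);  [9] (1, 5, 3);  [10] (1, 5, 3);  [11] (3, 7, 1);  [12] (0, 12, 1);  [13] (0, 3, 8);  [14] (1, 5, 3)

Linkage partition of the 14 weights (4 classes, p=13):

[[1, 8, 9, 10, 14], [2, 3, 7, 11], [4, 6, 13], [5, 12]]


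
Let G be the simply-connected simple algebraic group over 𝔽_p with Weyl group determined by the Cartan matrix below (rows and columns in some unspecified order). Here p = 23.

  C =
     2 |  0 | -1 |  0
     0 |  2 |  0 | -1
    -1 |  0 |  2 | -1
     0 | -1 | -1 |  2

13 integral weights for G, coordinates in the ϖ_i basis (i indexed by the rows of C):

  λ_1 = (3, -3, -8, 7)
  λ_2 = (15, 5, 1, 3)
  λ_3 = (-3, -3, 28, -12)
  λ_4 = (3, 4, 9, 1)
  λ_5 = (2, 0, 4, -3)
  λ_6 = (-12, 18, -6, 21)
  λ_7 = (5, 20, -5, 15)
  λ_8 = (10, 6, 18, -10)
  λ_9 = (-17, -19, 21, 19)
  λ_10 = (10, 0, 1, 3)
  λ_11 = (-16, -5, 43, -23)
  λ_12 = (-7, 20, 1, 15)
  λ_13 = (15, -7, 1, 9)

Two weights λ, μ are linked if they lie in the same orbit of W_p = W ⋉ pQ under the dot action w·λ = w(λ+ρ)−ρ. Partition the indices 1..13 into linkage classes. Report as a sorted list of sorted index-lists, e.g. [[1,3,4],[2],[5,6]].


Type A_4, rank 4, |W|=120; reorder rows/cols to standard.

λ_j+ρ reflected into Ā_23 (⟨·,θ^∨⟩≤23); 4-tuples as given:

    [1] (3, 1, 3, 1)
    [2] (11, 1, 2, 4)
    [3] (4, 5, 10, 2)
    [4] (4, 5, 10, 2)
    [5] (3, 1, 3, 1)
    [6] (11, 1, 2, 4)
    [7] (4, 5, 10, 2)
    [8] (4, 5, 10, 2)
    [9] (3, 1, 3, 1)
    [10] (11, 1, 2, 4)
    [11] (3, 1, 3, 1)
    [12] (4, 5, 10, 2)
    [13] (11, 1, 2, 4)

Grouping the 13 weights by Ā_23-representative: 3 linkage classes.

[[1, 5, 9, 11], [2, 6, 10, 13], [3, 4, 7, 8, 12]]


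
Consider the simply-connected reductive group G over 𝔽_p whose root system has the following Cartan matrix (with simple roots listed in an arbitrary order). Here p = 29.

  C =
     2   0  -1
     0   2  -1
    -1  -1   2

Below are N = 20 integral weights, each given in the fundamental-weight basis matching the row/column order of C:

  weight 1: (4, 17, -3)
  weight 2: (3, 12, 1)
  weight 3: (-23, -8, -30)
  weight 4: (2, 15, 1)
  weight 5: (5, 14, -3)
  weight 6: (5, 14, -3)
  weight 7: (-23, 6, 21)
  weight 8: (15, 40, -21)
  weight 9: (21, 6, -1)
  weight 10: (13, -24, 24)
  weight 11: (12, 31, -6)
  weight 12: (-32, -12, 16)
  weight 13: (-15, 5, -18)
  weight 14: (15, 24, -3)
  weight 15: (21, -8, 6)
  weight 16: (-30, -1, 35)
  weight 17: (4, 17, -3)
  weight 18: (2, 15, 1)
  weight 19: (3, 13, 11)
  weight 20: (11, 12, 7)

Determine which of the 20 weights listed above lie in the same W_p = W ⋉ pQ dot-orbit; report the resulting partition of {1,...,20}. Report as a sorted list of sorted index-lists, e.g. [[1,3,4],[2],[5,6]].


Root system A_3: the 3×3 matrix C matches after relabeling.

Alcove-folded reps (p=29, 20 weights, presented ϖ-order):

  λ_1 → (3, 16, 2);  λ_2 → (4, 13, 2);  λ_3 → (22, 7, 0);  λ_4 → (3, 16, 2);  λ_5 → (4, 13, 2);  λ_6 → (4, 13, 2);  λ_7 → (22, 7, 0);  λ_8 → (8, 9, 8);  λ_9 → (22, 7, 0);  λ_10 → (4, 13, 2);  λ_11 → (3, 16, 2);  λ_12 → (4, 12, 11);  λ_13 → (4, 12, 11);  λ_14 → (4, 13, 2);  λ_15 → (22, 7, 0);  λ_16 → (22, 7, 0);  λ_17 → (3, 16, 2);  λ_18 → (3, 16, 2);  λ_19 → (3, 13, 12);  λ_20 → (8, 9, 8)

These 20 weights hit 6 W_29-dot-orbits; sizes (5, 5, 5, 2, 2, 1):

[[1, 4, 11, 17, 18], [2, 5, 6, 10, 14], [3, 7, 9, 15, 16], [8, 20], [12, 13], [19]]
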